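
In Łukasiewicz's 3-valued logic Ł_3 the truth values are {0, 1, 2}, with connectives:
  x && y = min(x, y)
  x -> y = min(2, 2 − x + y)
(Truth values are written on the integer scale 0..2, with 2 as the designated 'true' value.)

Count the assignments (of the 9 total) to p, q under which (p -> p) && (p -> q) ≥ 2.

6

p = 0, q = 0 ↦ 2  ≥
p = 0, q = 1 ↦ 2  ≥
p = 0, q = 2 ↦ 2  ≥
p = 1, q = 0 ↦ 1  <
p = 1, q = 1 ↦ 2  ≥
p = 1, q = 2 ↦ 2  ≥
p = 2, q = 0 ↦ 0  <
p = 2, q = 1 ↦ 1  <
p = 2, q = 2 ↦ 2  ≥
So 6 of the 9 assignments meet the threshold.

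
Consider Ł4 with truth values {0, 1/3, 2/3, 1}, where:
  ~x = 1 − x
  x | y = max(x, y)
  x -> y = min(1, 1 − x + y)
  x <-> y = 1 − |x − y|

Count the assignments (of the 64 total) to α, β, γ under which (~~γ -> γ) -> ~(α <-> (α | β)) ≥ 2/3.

12

value 1: 4 assignments (counts)
value 2/3: 8 assignments (counts)
value 1/3: 12 assignments
value 0: 40 assignments
So 12 of the 64 assignments meet the threshold.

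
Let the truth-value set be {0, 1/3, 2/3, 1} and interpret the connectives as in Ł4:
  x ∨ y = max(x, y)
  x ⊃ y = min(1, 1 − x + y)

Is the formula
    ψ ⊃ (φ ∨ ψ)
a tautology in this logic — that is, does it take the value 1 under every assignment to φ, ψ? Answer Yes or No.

φ = 0, ψ = 0 ↦ 1
φ = 0, ψ = 1/3 ↦ 1
φ = 0, ψ = 2/3 ↦ 1
φ = 0, ψ = 1 ↦ 1
φ = 1/3, ψ = 0 ↦ 1
φ = 1/3, ψ = 1/3 ↦ 1
φ = 1/3, ψ = 2/3 ↦ 1
φ = 1/3, ψ = 1 ↦ 1
φ = 2/3, ψ = 0 ↦ 1
φ = 2/3, ψ = 1/3 ↦ 1
φ = 2/3, ψ = 2/3 ↦ 1
φ = 2/3, ψ = 1 ↦ 1
φ = 1, ψ = 0 ↦ 1
φ = 1, ψ = 1/3 ↦ 1
φ = 1, ψ = 2/3 ↦ 1
φ = 1, ψ = 1 ↦ 1
Every assignment gives a value ≥ 1.

Yes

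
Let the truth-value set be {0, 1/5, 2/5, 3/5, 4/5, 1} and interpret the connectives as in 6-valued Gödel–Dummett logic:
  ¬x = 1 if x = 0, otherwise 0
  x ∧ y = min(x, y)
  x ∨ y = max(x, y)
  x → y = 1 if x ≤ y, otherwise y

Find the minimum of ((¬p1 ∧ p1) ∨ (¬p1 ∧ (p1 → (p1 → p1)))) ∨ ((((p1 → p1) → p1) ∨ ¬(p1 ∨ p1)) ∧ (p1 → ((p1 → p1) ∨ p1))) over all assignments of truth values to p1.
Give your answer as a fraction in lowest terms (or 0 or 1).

Take p1 = 1/5:
¬p1 = ¬1/5 = 0
¬p1 ∧ p1 = 0 ∧ 1/5 = 0
¬p1 = ¬1/5 = 0
p1 → p1 = 1/5 → 1/5 = 1
p1 → (p1 → p1) = 1/5 → 1 = 1
¬p1 ∧ (p1 → (p1 → p1)) = 0 ∧ 1 = 0
(¬p1 ∧ p1) ∨ (¬p1 ∧ (p1 → (p1 → p1))) = 0 ∨ 0 = 0
p1 → p1 = 1/5 → 1/5 = 1
(p1 → p1) → p1 = 1 → 1/5 = 1/5
p1 ∨ p1 = 1/5 ∨ 1/5 = 1/5
¬(p1 ∨ p1) = ¬1/5 = 0
((p1 → p1) → p1) ∨ ¬(p1 ∨ p1) = 1/5 ∨ 0 = 1/5
p1 → p1 = 1/5 → 1/5 = 1
(p1 → p1) ∨ p1 = 1 ∨ 1/5 = 1
p1 → ((p1 → p1) ∨ p1) = 1/5 → 1 = 1
(((p1 → p1) → p1) ∨ ¬(p1 ∨ p1)) ∧ (p1 → ((p1 → p1) ∨ p1)) = 1/5 ∧ 1 = 1/5
((¬p1 ∧ p1) ∨ (¬p1 ∧ (p1 → (p1 → p1)))) ∨ ((((p1 → p1) → p1) ∨ ¬(p1 ∨ p1)) ∧ (p1 → ((p1 → p1) ∨ p1))) = 0 ∨ 1/5 = 1/5
No assignment yields a value below 1/5, so this is the minimum.

1/5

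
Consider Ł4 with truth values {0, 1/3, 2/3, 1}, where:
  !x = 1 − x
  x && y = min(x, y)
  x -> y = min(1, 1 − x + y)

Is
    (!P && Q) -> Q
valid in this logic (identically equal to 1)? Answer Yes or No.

P = 0, Q = 0 ↦ 1
P = 0, Q = 1/3 ↦ 1
P = 0, Q = 2/3 ↦ 1
P = 0, Q = 1 ↦ 1
P = 1/3, Q = 0 ↦ 1
P = 1/3, Q = 1/3 ↦ 1
P = 1/3, Q = 2/3 ↦ 1
P = 1/3, Q = 1 ↦ 1
P = 2/3, Q = 0 ↦ 1
P = 2/3, Q = 1/3 ↦ 1
P = 2/3, Q = 2/3 ↦ 1
P = 2/3, Q = 1 ↦ 1
P = 1, Q = 0 ↦ 1
P = 1, Q = 1/3 ↦ 1
P = 1, Q = 2/3 ↦ 1
P = 1, Q = 1 ↦ 1
Every assignment gives a value ≥ 1.

Yes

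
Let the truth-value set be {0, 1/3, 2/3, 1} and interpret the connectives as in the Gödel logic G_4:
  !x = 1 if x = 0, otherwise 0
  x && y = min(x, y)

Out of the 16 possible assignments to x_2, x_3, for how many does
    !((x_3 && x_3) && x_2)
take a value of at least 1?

x_2 = 0, x_3 = 0 ↦ 1  ≥
x_2 = 0, x_3 = 1/3 ↦ 1  ≥
x_2 = 0, x_3 = 2/3 ↦ 1  ≥
x_2 = 0, x_3 = 1 ↦ 1  ≥
x_2 = 1/3, x_3 = 0 ↦ 1  ≥
x_2 = 1/3, x_3 = 1/3 ↦ 0  <
x_2 = 1/3, x_3 = 2/3 ↦ 0  <
x_2 = 1/3, x_3 = 1 ↦ 0  <
x_2 = 2/3, x_3 = 0 ↦ 1  ≥
x_2 = 2/3, x_3 = 1/3 ↦ 0  <
x_2 = 2/3, x_3 = 2/3 ↦ 0  <
x_2 = 2/3, x_3 = 1 ↦ 0  <
x_2 = 1, x_3 = 0 ↦ 1  ≥
x_2 = 1, x_3 = 1/3 ↦ 0  <
x_2 = 1, x_3 = 2/3 ↦ 0  <
x_2 = 1, x_3 = 1 ↦ 0  <
So 7 of the 16 assignments meet the threshold.

7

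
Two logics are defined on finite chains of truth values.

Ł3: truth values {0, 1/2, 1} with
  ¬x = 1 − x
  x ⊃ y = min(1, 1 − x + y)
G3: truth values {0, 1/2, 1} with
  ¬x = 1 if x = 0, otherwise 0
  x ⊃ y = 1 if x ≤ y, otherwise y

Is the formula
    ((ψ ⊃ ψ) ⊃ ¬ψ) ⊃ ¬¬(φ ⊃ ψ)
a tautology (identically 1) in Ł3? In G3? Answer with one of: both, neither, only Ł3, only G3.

In Ł3: at φ = 1/2, ψ = 0 the value is 1/2 — not a tautology.
In G3: at φ = 1/2, ψ = 0 the value is 0 — not a tautology.

neither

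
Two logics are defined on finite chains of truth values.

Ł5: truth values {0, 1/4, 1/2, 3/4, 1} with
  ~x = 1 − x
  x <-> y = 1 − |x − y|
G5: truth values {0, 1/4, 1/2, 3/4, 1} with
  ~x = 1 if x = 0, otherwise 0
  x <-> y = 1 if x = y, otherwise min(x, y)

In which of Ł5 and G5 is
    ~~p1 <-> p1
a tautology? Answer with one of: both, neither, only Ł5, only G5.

only Ł5

In Ł5: every assignment gives 1 — tautology.
In G5: at p1 = 1/4 the value is 1/4 — not a tautology.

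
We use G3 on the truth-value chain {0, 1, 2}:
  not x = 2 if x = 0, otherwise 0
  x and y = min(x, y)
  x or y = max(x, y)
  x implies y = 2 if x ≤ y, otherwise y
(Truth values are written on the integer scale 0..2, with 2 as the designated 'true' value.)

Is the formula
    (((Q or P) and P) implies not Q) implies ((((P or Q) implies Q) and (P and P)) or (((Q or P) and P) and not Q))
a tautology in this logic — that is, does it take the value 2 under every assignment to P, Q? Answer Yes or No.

No

Counterexample: take P = 0, Q = 0.
Q or P = 0 or 0 = 0
(Q or P) and P = 0 and 0 = 0
not Q = not 0 = 2
((Q or P) and P) implies not Q = 0 implies 2 = 2
P or Q = 0 or 0 = 0
(P or Q) implies Q = 0 implies 0 = 2
P and P = 0 and 0 = 0
((P or Q) implies Q) and (P and P) = 2 and 0 = 0
Q or P = 0 or 0 = 0
(Q or P) and P = 0 and 0 = 0
not Q = not 0 = 2
((Q or P) and P) and not Q = 0 and 2 = 0
(((P or Q) implies Q) and (P and P)) or (((Q or P) and P) and not Q) = 0 or 0 = 0
(((Q or P) and P) implies not Q) implies ((((P or Q) implies Q) and (P and P)) or (((Q or P) and P) and not Q)) = 2 implies 0 = 0
This gives 0 ≠ 2.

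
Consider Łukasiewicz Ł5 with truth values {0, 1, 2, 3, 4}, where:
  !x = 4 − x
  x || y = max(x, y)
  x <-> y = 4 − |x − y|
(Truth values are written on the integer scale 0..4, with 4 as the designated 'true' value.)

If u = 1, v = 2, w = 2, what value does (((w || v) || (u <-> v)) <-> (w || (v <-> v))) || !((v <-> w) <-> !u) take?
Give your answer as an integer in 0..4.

3

w || v = 2 || 2 = 2
u <-> v = 1 <-> 2 = 3
(w || v) || (u <-> v) = 2 || 3 = 3
v <-> v = 2 <-> 2 = 4
w || (v <-> v) = 2 || 4 = 4
((w || v) || (u <-> v)) <-> (w || (v <-> v)) = 3 <-> 4 = 3
v <-> w = 2 <-> 2 = 4
!u = !1 = 3
(v <-> w) <-> !u = 4 <-> 3 = 3
!((v <-> w) <-> !u) = !3 = 1
(((w || v) || (u <-> v)) <-> (w || (v <-> v))) || !((v <-> w) <-> !u) = 3 || 1 = 3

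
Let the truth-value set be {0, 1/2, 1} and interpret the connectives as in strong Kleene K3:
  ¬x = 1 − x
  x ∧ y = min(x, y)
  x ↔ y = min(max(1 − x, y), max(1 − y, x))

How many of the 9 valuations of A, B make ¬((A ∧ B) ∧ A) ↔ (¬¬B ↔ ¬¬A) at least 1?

A = 0, B = 0 ↦ 1  ≥
A = 0, B = 1/2 ↦ 1/2  <
A = 0, B = 1 ↦ 0  <
A = 1/2, B = 0 ↦ 1/2  <
A = 1/2, B = 1/2 ↦ 1/2  <
A = 1/2, B = 1 ↦ 1/2  <
A = 1, B = 0 ↦ 0  <
A = 1, B = 1/2 ↦ 1/2  <
A = 1, B = 1 ↦ 0  <
So 1 of the 9 assignments meets the threshold.

1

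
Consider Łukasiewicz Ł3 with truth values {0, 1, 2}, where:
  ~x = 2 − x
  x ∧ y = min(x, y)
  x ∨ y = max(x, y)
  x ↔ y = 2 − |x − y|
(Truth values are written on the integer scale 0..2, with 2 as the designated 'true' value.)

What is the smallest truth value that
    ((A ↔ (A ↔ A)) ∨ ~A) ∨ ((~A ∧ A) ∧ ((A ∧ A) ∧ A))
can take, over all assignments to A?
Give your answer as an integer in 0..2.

1

Take A = 1:
A ↔ A = 1 ↔ 1 = 2
A ↔ (A ↔ A) = 1 ↔ 2 = 1
~A = ~1 = 1
(A ↔ (A ↔ A)) ∨ ~A = 1 ∨ 1 = 1
~A = ~1 = 1
~A ∧ A = 1 ∧ 1 = 1
A ∧ A = 1 ∧ 1 = 1
(A ∧ A) ∧ A = 1 ∧ 1 = 1
(~A ∧ A) ∧ ((A ∧ A) ∧ A) = 1 ∧ 1 = 1
((A ↔ (A ↔ A)) ∨ ~A) ∨ ((~A ∧ A) ∧ ((A ∧ A) ∧ A)) = 1 ∨ 1 = 1
No assignment yields a value below 1, so this is the minimum.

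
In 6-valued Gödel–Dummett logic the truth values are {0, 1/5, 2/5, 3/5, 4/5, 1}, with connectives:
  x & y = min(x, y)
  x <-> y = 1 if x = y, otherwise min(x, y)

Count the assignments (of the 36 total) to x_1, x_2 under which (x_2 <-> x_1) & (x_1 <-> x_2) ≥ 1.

value 1: 6 assignments (counts)
value 4/5: 2 assignments
value 3/5: 4 assignments
value 2/5: 6 assignments
value 1/5: 8 assignments
value 0: 10 assignments
So 6 of the 36 assignments meet the threshold.

6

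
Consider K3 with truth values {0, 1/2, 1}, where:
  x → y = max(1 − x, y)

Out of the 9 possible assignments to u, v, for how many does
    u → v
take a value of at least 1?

5

u = 0, v = 0 ↦ 1  ≥
u = 0, v = 1/2 ↦ 1  ≥
u = 0, v = 1 ↦ 1  ≥
u = 1/2, v = 0 ↦ 1/2  <
u = 1/2, v = 1/2 ↦ 1/2  <
u = 1/2, v = 1 ↦ 1  ≥
u = 1, v = 0 ↦ 0  <
u = 1, v = 1/2 ↦ 1/2  <
u = 1, v = 1 ↦ 1  ≥
So 5 of the 9 assignments meet the threshold.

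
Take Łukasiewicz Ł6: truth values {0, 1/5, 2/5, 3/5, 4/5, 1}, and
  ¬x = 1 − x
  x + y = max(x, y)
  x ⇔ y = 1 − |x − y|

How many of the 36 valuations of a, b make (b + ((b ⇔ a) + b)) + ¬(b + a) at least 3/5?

value 1: 11 assignments (counts)
value 4/5: 12 assignments (counts)
value 3/5: 7 assignments (counts)
value 2/5: 3 assignments
value 1/5: 2 assignments
value 0: 1 assignment
So 30 of the 36 assignments meet the threshold.

30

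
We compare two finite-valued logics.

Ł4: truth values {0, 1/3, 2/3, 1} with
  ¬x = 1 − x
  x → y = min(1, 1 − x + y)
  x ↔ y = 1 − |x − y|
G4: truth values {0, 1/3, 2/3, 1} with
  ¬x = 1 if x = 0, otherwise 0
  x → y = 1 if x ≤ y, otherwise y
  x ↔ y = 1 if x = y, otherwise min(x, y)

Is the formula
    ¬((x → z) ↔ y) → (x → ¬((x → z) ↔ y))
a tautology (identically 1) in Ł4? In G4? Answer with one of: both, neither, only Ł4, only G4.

both

In Ł4: every assignment gives 1 — tautology.
In G4: every assignment gives 1 — tautology.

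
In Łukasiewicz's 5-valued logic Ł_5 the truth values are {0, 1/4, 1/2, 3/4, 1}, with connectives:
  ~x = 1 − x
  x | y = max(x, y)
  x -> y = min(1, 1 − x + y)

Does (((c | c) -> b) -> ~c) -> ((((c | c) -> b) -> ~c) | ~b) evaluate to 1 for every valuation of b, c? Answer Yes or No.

At b = 3/4, c = 1/2, for instance:
c | c = 1/2 | 1/2 = 1/2
(c | c) -> b = 1/2 -> 3/4 = 1
~c = ~1/2 = 1/2
((c | c) -> b) -> ~c = 1 -> 1/2 = 1/2
~b = ~3/4 = 1/4
(((c | c) -> b) -> ~c) | ~b = 1/2 | 1/4 = 1/2
(((c | c) -> b) -> ~c) -> ((((c | c) -> b) -> ~c) | ~b) = 1/2 -> 1/2 = 1
and checking the remaining 24 assignments likewise gives ≥ 1 in every case.

Yes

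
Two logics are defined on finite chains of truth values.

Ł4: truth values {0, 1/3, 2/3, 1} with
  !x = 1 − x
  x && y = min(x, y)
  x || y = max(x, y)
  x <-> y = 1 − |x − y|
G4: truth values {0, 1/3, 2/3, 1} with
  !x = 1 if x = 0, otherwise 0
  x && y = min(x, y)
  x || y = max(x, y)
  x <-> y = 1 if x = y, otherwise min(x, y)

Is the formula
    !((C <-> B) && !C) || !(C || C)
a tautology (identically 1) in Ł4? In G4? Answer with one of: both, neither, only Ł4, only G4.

only G4

In Ł4: at B = 0, C = 1/3 the value is 2/3 — not a tautology.
In G4: every assignment gives 1 — tautology.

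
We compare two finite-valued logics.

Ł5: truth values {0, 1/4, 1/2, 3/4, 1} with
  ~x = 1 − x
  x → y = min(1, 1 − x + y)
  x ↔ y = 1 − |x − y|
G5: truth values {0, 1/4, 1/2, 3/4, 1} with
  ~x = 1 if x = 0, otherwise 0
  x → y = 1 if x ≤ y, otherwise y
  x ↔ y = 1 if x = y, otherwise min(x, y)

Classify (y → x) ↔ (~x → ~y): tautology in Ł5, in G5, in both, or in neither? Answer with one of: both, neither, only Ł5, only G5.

In Ł5: every assignment gives 1 — tautology.
In G5: at x = 1/4, y = 1/2 the value is 1/4 — not a tautology.

only Ł5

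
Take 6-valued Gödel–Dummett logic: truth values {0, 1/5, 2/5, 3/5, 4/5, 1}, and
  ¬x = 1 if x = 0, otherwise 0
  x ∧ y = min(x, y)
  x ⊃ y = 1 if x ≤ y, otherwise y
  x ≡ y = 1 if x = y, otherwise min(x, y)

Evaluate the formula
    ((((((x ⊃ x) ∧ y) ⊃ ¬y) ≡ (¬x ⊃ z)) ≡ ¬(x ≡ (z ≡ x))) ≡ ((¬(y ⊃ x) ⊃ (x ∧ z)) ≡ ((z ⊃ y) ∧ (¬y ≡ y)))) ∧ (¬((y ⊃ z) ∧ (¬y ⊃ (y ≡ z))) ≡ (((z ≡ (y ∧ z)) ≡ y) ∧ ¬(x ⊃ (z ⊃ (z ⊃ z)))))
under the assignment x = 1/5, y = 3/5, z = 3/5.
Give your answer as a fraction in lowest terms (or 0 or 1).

0

x ⊃ x = 1/5 ⊃ 1/5 = 1
(x ⊃ x) ∧ y = 1 ∧ 3/5 = 3/5
¬y = ¬3/5 = 0
((x ⊃ x) ∧ y) ⊃ ¬y = 3/5 ⊃ 0 = 0
¬x = ¬1/5 = 0
¬x ⊃ z = 0 ⊃ 3/5 = 1
(((x ⊃ x) ∧ y) ⊃ ¬y) ≡ (¬x ⊃ z) = 0 ≡ 1 = 0
z ≡ x = 3/5 ≡ 1/5 = 1/5
x ≡ (z ≡ x) = 1/5 ≡ 1/5 = 1
¬(x ≡ (z ≡ x)) = ¬1 = 0
((((x ⊃ x) ∧ y) ⊃ ¬y) ≡ (¬x ⊃ z)) ≡ ¬(x ≡ (z ≡ x)) = 0 ≡ 0 = 1
y ⊃ x = 3/5 ⊃ 1/5 = 1/5
¬(y ⊃ x) = ¬1/5 = 0
x ∧ z = 1/5 ∧ 3/5 = 1/5
¬(y ⊃ x) ⊃ (x ∧ z) = 0 ⊃ 1/5 = 1
z ⊃ y = 3/5 ⊃ 3/5 = 1
¬y = ¬3/5 = 0
¬y ≡ y = 0 ≡ 3/5 = 0
(z ⊃ y) ∧ (¬y ≡ y) = 1 ∧ 0 = 0
(¬(y ⊃ x) ⊃ (x ∧ z)) ≡ ((z ⊃ y) ∧ (¬y ≡ y)) = 1 ≡ 0 = 0
(((((x ⊃ x) ∧ y) ⊃ ¬y) ≡ (¬x ⊃ z)) ≡ ¬(x ≡ (z ≡ x))) ≡ ((¬(y ⊃ x) ⊃ (x ∧ z)) ≡ ((z ⊃ y) ∧ (¬y ≡ y))) = 1 ≡ 0 = 0
y ⊃ z = 3/5 ⊃ 3/5 = 1
¬y = ¬3/5 = 0
y ≡ z = 3/5 ≡ 3/5 = 1
¬y ⊃ (y ≡ z) = 0 ⊃ 1 = 1
(y ⊃ z) ∧ (¬y ⊃ (y ≡ z)) = 1 ∧ 1 = 1
¬((y ⊃ z) ∧ (¬y ⊃ (y ≡ z))) = ¬1 = 0
y ∧ z = 3/5 ∧ 3/5 = 3/5
z ≡ (y ∧ z) = 3/5 ≡ 3/5 = 1
(z ≡ (y ∧ z)) ≡ y = 1 ≡ 3/5 = 3/5
z ⊃ z = 3/5 ⊃ 3/5 = 1
z ⊃ (z ⊃ z) = 3/5 ⊃ 1 = 1
x ⊃ (z ⊃ (z ⊃ z)) = 1/5 ⊃ 1 = 1
¬(x ⊃ (z ⊃ (z ⊃ z))) = ¬1 = 0
((z ≡ (y ∧ z)) ≡ y) ∧ ¬(x ⊃ (z ⊃ (z ⊃ z))) = 3/5 ∧ 0 = 0
¬((y ⊃ z) ∧ (¬y ⊃ (y ≡ z))) ≡ (((z ≡ (y ∧ z)) ≡ y) ∧ ¬(x ⊃ (z ⊃ (z ⊃ z)))) = 0 ≡ 0 = 1
((((((x ⊃ x) ∧ y) ⊃ ¬y) ≡ (¬x ⊃ z)) ≡ ¬(x ≡ (z ≡ x))) ≡ ((¬(y ⊃ x) ⊃ (x ∧ z)) ≡ ((z ⊃ y) ∧ (¬y ≡ y)))) ∧ (¬((y ⊃ z) ∧ (¬y ⊃ (y ≡ z))) ≡ (((z ≡ (y ∧ z)) ≡ y) ∧ ¬(x ⊃ (z ⊃ (z ⊃ z))))) = 0 ∧ 1 = 0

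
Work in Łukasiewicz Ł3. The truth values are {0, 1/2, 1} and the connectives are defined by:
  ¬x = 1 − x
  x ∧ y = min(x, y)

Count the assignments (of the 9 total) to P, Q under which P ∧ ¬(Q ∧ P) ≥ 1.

1

P = 0, Q = 0 ↦ 0  <
P = 0, Q = 1/2 ↦ 0  <
P = 0, Q = 1 ↦ 0  <
P = 1/2, Q = 0 ↦ 1/2  <
P = 1/2, Q = 1/2 ↦ 1/2  <
P = 1/2, Q = 1 ↦ 1/2  <
P = 1, Q = 0 ↦ 1  ≥
P = 1, Q = 1/2 ↦ 1/2  <
P = 1, Q = 1 ↦ 0  <
So 1 of the 9 assignments meets the threshold.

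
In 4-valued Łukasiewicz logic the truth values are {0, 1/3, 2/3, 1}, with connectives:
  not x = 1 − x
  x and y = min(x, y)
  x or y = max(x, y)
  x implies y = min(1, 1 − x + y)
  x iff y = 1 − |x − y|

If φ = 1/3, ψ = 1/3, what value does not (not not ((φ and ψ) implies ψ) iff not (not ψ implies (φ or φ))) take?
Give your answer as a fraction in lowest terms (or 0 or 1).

φ and ψ = 1/3 and 1/3 = 1/3
(φ and ψ) implies ψ = 1/3 implies 1/3 = 1
not ((φ and ψ) implies ψ) = not 1 = 0
not not ((φ and ψ) implies ψ) = not 0 = 1
not ψ = not 1/3 = 2/3
φ or φ = 1/3 or 1/3 = 1/3
not ψ implies (φ or φ) = 2/3 implies 1/3 = 2/3
not (not ψ implies (φ or φ)) = not 2/3 = 1/3
not not ((φ and ψ) implies ψ) iff not (not ψ implies (φ or φ)) = 1 iff 1/3 = 1/3
not (not not ((φ and ψ) implies ψ) iff not (not ψ implies (φ or φ))) = not 1/3 = 2/3

2/3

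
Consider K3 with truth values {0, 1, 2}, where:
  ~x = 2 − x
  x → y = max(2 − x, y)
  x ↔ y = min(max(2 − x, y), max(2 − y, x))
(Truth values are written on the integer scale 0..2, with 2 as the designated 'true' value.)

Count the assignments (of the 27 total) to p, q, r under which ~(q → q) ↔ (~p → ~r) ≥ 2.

2

value 2: 2 assignments (counts)
value 1: 15 assignments
value 0: 10 assignments
So 2 of the 27 assignments meet the threshold.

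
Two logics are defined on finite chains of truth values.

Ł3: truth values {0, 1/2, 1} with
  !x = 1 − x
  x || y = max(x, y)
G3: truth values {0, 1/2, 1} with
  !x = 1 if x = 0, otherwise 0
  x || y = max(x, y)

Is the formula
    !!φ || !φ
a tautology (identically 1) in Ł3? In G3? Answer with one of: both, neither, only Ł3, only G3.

In Ł3: at φ = 1/2 the value is 1/2 — not a tautology.
In G3: every assignment gives 1 — tautology.

only G3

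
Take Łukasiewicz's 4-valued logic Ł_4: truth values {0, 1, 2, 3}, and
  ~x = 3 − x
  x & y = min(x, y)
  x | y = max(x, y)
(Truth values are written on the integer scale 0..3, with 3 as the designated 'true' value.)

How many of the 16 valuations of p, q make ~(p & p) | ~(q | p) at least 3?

p = 0, q = 0 ↦ 3  ≥
p = 0, q = 1 ↦ 3  ≥
p = 0, q = 2 ↦ 3  ≥
p = 0, q = 3 ↦ 3  ≥
p = 1, q = 0 ↦ 2  <
p = 1, q = 1 ↦ 2  <
p = 1, q = 2 ↦ 2  <
p = 1, q = 3 ↦ 2  <
p = 2, q = 0 ↦ 1  <
p = 2, q = 1 ↦ 1  <
p = 2, q = 2 ↦ 1  <
p = 2, q = 3 ↦ 1  <
p = 3, q = 0 ↦ 0  <
p = 3, q = 1 ↦ 0  <
p = 3, q = 2 ↦ 0  <
p = 3, q = 3 ↦ 0  <
So 4 of the 16 assignments meet the threshold.

4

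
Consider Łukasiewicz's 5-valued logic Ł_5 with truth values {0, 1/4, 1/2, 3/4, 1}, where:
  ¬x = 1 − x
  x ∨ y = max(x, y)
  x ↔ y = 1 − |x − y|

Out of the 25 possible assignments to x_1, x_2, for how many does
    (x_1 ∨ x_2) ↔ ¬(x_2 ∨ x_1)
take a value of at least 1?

5

value 1: 5 assignments (counts)
value 1/2: 10 assignments
value 0: 10 assignments
So 5 of the 25 assignments meet the threshold.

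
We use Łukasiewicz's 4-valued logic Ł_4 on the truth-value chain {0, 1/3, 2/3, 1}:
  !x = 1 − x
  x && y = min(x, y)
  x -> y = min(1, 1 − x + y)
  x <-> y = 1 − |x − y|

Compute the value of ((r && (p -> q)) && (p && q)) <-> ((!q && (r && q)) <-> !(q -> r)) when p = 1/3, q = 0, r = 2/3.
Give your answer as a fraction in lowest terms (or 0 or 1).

p -> q = 1/3 -> 0 = 2/3
r && (p -> q) = 2/3 && 2/3 = 2/3
p && q = 1/3 && 0 = 0
(r && (p -> q)) && (p && q) = 2/3 && 0 = 0
!q = !0 = 1
r && q = 2/3 && 0 = 0
!q && (r && q) = 1 && 0 = 0
q -> r = 0 -> 2/3 = 1
!(q -> r) = !1 = 0
(!q && (r && q)) <-> !(q -> r) = 0 <-> 0 = 1
((r && (p -> q)) && (p && q)) <-> ((!q && (r && q)) <-> !(q -> r)) = 0 <-> 1 = 0

0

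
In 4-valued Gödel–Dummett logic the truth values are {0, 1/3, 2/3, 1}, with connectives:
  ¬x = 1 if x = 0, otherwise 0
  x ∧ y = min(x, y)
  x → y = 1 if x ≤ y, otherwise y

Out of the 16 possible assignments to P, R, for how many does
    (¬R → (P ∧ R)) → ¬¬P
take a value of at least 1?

13

P = 0, R = 0 ↦ 1  ≥
P = 0, R = 1/3 ↦ 0  <
P = 0, R = 2/3 ↦ 0  <
P = 0, R = 1 ↦ 0  <
P = 1/3, R = 0 ↦ 1  ≥
P = 1/3, R = 1/3 ↦ 1  ≥
P = 1/3, R = 2/3 ↦ 1  ≥
P = 1/3, R = 1 ↦ 1  ≥
P = 2/3, R = 0 ↦ 1  ≥
P = 2/3, R = 1/3 ↦ 1  ≥
P = 2/3, R = 2/3 ↦ 1  ≥
P = 2/3, R = 1 ↦ 1  ≥
P = 1, R = 0 ↦ 1  ≥
P = 1, R = 1/3 ↦ 1  ≥
P = 1, R = 2/3 ↦ 1  ≥
P = 1, R = 1 ↦ 1  ≥
So 13 of the 16 assignments meet the threshold.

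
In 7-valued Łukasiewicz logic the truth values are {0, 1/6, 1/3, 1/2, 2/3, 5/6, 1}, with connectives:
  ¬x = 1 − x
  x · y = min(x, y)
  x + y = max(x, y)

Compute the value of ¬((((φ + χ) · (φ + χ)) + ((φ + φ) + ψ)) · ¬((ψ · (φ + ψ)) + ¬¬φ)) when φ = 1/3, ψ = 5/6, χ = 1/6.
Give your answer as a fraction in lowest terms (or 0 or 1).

5/6

φ + χ = 1/3 + 1/6 = 1/3
φ + χ = 1/3 + 1/6 = 1/3
(φ + χ) · (φ + χ) = 1/3 · 1/3 = 1/3
φ + φ = 1/3 + 1/3 = 1/3
(φ + φ) + ψ = 1/3 + 5/6 = 5/6
((φ + χ) · (φ + χ)) + ((φ + φ) + ψ) = 1/3 + 5/6 = 5/6
φ + ψ = 1/3 + 5/6 = 5/6
ψ · (φ + ψ) = 5/6 · 5/6 = 5/6
¬φ = ¬1/3 = 2/3
¬¬φ = ¬2/3 = 1/3
(ψ · (φ + ψ)) + ¬¬φ = 5/6 + 1/3 = 5/6
¬((ψ · (φ + ψ)) + ¬¬φ) = ¬5/6 = 1/6
(((φ + χ) · (φ + χ)) + ((φ + φ) + ψ)) · ¬((ψ · (φ + ψ)) + ¬¬φ) = 5/6 · 1/6 = 1/6
¬((((φ + χ) · (φ + χ)) + ((φ + φ) + ψ)) · ¬((ψ · (φ + ψ)) + ¬¬φ)) = ¬1/6 = 5/6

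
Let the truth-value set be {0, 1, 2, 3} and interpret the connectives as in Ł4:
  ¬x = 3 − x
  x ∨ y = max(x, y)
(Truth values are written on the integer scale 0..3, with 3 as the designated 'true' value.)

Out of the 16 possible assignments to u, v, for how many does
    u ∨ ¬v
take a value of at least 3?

u = 0, v = 0 ↦ 3  ≥
u = 0, v = 1 ↦ 2  <
u = 0, v = 2 ↦ 1  <
u = 0, v = 3 ↦ 0  <
u = 1, v = 0 ↦ 3  ≥
u = 1, v = 1 ↦ 2  <
u = 1, v = 2 ↦ 1  <
u = 1, v = 3 ↦ 1  <
u = 2, v = 0 ↦ 3  ≥
u = 2, v = 1 ↦ 2  <
u = 2, v = 2 ↦ 2  <
u = 2, v = 3 ↦ 2  <
u = 3, v = 0 ↦ 3  ≥
u = 3, v = 1 ↦ 3  ≥
u = 3, v = 2 ↦ 3  ≥
u = 3, v = 3 ↦ 3  ≥
So 7 of the 16 assignments meet the threshold.

7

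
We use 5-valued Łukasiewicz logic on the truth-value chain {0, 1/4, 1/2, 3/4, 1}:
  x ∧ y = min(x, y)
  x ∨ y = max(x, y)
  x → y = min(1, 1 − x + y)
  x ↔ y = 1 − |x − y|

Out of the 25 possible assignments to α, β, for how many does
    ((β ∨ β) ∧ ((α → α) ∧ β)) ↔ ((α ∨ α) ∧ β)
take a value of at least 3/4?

19

value 1: 15 assignments (counts)
value 3/4: 4 assignments (counts)
value 1/2: 3 assignments
value 1/4: 2 assignments
value 0: 1 assignment
So 19 of the 25 assignments meet the threshold.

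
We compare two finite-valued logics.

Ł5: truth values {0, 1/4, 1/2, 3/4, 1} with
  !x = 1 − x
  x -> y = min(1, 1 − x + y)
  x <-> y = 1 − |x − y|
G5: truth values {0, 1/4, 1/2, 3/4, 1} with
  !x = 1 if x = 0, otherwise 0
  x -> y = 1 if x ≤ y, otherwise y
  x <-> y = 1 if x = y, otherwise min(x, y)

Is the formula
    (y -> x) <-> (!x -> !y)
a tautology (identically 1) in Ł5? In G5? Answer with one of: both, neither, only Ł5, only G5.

In Ł5: every assignment gives 1 — tautology.
In G5: at x = 1/4, y = 1/2 the value is 1/4 — not a tautology.

only Ł5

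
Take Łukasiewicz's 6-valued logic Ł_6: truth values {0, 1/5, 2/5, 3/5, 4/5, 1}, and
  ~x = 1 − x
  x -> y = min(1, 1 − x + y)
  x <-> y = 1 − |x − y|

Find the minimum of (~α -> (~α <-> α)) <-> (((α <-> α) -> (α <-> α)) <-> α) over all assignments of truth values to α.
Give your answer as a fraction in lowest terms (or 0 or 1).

2/5

Take α = 2/5:
~α = ~2/5 = 3/5
~α = ~2/5 = 3/5
~α <-> α = 3/5 <-> 2/5 = 4/5
~α -> (~α <-> α) = 3/5 -> 4/5 = 1
α <-> α = 2/5 <-> 2/5 = 1
α <-> α = 2/5 <-> 2/5 = 1
(α <-> α) -> (α <-> α) = 1 -> 1 = 1
((α <-> α) -> (α <-> α)) <-> α = 1 <-> 2/5 = 2/5
(~α -> (~α <-> α)) <-> (((α <-> α) -> (α <-> α)) <-> α) = 1 <-> 2/5 = 2/5
No assignment yields a value below 2/5, so this is the minimum.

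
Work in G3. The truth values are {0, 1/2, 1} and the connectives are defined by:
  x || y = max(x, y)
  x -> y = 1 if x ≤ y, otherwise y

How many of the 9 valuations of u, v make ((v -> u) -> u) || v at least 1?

6

u = 0, v = 0 ↦ 0  <
u = 0, v = 1/2 ↦ 1  ≥
u = 0, v = 1 ↦ 1  ≥
u = 1/2, v = 0 ↦ 1/2  <
u = 1/2, v = 1/2 ↦ 1/2  <
u = 1/2, v = 1 ↦ 1  ≥
u = 1, v = 0 ↦ 1  ≥
u = 1, v = 1/2 ↦ 1  ≥
u = 1, v = 1 ↦ 1  ≥
So 6 of the 9 assignments meet the threshold.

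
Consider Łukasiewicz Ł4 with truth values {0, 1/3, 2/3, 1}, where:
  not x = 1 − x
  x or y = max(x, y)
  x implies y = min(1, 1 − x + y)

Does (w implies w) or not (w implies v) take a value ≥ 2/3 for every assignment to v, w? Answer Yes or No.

v = 0, w = 0 ↦ 1
v = 0, w = 1/3 ↦ 1
v = 0, w = 2/3 ↦ 1
v = 0, w = 1 ↦ 1
v = 1/3, w = 0 ↦ 1
v = 1/3, w = 1/3 ↦ 1
v = 1/3, w = 2/3 ↦ 1
v = 1/3, w = 1 ↦ 1
v = 2/3, w = 0 ↦ 1
v = 2/3, w = 1/3 ↦ 1
v = 2/3, w = 2/3 ↦ 1
v = 2/3, w = 1 ↦ 1
v = 1, w = 0 ↦ 1
v = 1, w = 1/3 ↦ 1
v = 1, w = 2/3 ↦ 1
v = 1, w = 1 ↦ 1
Every assignment gives a value ≥ 2/3.

Yes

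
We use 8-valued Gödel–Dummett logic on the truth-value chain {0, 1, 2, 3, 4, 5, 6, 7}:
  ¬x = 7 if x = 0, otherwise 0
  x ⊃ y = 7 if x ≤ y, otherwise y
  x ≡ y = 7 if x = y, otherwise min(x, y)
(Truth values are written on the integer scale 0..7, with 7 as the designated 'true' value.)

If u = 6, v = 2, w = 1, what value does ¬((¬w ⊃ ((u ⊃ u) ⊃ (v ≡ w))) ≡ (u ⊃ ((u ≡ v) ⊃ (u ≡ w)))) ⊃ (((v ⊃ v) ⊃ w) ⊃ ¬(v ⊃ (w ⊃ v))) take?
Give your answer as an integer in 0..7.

7

¬w = ¬1 = 0
u ⊃ u = 6 ⊃ 6 = 7
v ≡ w = 2 ≡ 1 = 1
(u ⊃ u) ⊃ (v ≡ w) = 7 ⊃ 1 = 1
¬w ⊃ ((u ⊃ u) ⊃ (v ≡ w)) = 0 ⊃ 1 = 7
u ≡ v = 6 ≡ 2 = 2
u ≡ w = 6 ≡ 1 = 1
(u ≡ v) ⊃ (u ≡ w) = 2 ⊃ 1 = 1
u ⊃ ((u ≡ v) ⊃ (u ≡ w)) = 6 ⊃ 1 = 1
(¬w ⊃ ((u ⊃ u) ⊃ (v ≡ w))) ≡ (u ⊃ ((u ≡ v) ⊃ (u ≡ w))) = 7 ≡ 1 = 1
¬((¬w ⊃ ((u ⊃ u) ⊃ (v ≡ w))) ≡ (u ⊃ ((u ≡ v) ⊃ (u ≡ w)))) = ¬1 = 0
v ⊃ v = 2 ⊃ 2 = 7
(v ⊃ v) ⊃ w = 7 ⊃ 1 = 1
w ⊃ v = 1 ⊃ 2 = 7
v ⊃ (w ⊃ v) = 2 ⊃ 7 = 7
¬(v ⊃ (w ⊃ v)) = ¬7 = 0
((v ⊃ v) ⊃ w) ⊃ ¬(v ⊃ (w ⊃ v)) = 1 ⊃ 0 = 0
¬((¬w ⊃ ((u ⊃ u) ⊃ (v ≡ w))) ≡ (u ⊃ ((u ≡ v) ⊃ (u ≡ w)))) ⊃ (((v ⊃ v) ⊃ w) ⊃ ¬(v ⊃ (w ⊃ v))) = 0 ⊃ 0 = 7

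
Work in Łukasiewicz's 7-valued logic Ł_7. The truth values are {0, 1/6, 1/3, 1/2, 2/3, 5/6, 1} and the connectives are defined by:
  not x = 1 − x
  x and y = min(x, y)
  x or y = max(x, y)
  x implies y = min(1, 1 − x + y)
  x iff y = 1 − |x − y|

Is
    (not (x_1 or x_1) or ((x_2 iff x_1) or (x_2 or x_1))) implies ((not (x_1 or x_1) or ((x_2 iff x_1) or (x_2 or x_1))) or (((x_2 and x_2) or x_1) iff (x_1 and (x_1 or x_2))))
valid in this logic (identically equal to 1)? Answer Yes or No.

At x_1 = 1/2, x_2 = 1/6, for instance:
x_1 or x_1 = 1/2 or 1/2 = 1/2
not (x_1 or x_1) = not 1/2 = 1/2
x_2 iff x_1 = 1/6 iff 1/2 = 2/3
x_2 or x_1 = 1/6 or 1/2 = 1/2
(x_2 iff x_1) or (x_2 or x_1) = 2/3 or 1/2 = 2/3
not (x_1 or x_1) or ((x_2 iff x_1) or (x_2 or x_1)) = 1/2 or 2/3 = 2/3
x_2 and x_2 = 1/6 and 1/6 = 1/6
(x_2 and x_2) or x_1 = 1/6 or 1/2 = 1/2
x_1 or x_2 = 1/2 or 1/6 = 1/2
x_1 and (x_1 or x_2) = 1/2 and 1/2 = 1/2
((x_2 and x_2) or x_1) iff (x_1 and (x_1 or x_2)) = 1/2 iff 1/2 = 1
(not (x_1 or x_1) or ((x_2 iff x_1) or (x_2 or x_1))) or (((x_2 and x_2) or x_1) iff (x_1 and (x_1 or x_2))) = 2/3 or 1 = 1
(not (x_1 or x_1) or ((x_2 iff x_1) or (x_2 or x_1))) implies ((not (x_1 or x_1) or ((x_2 iff x_1) or (x_2 or x_1))) or (((x_2 and x_2) or x_1) iff (x_1 and (x_1 or x_2)))) = 2/3 implies 1 = 1
and checking the remaining 48 assignments likewise gives ≥ 1 in every case.

Yes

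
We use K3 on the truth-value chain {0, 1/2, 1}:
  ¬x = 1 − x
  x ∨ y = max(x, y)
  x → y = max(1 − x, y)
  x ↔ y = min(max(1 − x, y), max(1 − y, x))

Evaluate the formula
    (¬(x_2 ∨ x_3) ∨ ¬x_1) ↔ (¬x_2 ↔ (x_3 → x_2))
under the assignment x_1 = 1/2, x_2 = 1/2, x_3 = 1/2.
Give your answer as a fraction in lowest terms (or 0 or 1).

1/2

x_2 ∨ x_3 = 1/2 ∨ 1/2 = 1/2
¬(x_2 ∨ x_3) = ¬1/2 = 1/2
¬x_1 = ¬1/2 = 1/2
¬(x_2 ∨ x_3) ∨ ¬x_1 = 1/2 ∨ 1/2 = 1/2
¬x_2 = ¬1/2 = 1/2
x_3 → x_2 = 1/2 → 1/2 = 1/2
¬x_2 ↔ (x_3 → x_2) = 1/2 ↔ 1/2 = 1/2
(¬(x_2 ∨ x_3) ∨ ¬x_1) ↔ (¬x_2 ↔ (x_3 → x_2)) = 1/2 ↔ 1/2 = 1/2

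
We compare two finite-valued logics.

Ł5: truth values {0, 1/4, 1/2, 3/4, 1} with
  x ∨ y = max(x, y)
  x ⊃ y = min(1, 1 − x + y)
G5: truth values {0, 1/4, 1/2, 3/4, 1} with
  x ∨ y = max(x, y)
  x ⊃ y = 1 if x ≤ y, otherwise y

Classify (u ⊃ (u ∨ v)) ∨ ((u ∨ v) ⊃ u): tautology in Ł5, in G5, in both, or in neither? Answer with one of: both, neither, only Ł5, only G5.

both

In Ł5: every assignment gives 1 — tautology.
In G5: every assignment gives 1 — tautology.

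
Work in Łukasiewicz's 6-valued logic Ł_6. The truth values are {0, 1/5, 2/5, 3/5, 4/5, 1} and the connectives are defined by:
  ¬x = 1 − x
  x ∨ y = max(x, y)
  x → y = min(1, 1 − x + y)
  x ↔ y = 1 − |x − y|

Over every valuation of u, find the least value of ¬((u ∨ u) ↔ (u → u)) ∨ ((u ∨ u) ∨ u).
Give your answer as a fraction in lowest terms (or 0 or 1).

3/5

Take u = 2/5:
u ∨ u = 2/5 ∨ 2/5 = 2/5
u → u = 2/5 → 2/5 = 1
(u ∨ u) ↔ (u → u) = 2/5 ↔ 1 = 2/5
¬((u ∨ u) ↔ (u → u)) = ¬2/5 = 3/5
u ∨ u = 2/5 ∨ 2/5 = 2/5
(u ∨ u) ∨ u = 2/5 ∨ 2/5 = 2/5
¬((u ∨ u) ↔ (u → u)) ∨ ((u ∨ u) ∨ u) = 3/5 ∨ 2/5 = 3/5
No assignment yields a value below 3/5, so this is the minimum.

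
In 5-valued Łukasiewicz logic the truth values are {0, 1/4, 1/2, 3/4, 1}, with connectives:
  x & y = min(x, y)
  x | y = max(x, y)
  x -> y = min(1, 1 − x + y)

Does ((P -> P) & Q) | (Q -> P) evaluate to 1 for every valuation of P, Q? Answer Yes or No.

Counterexample: take P = 0, Q = 1/4.
P -> P = 0 -> 0 = 1
(P -> P) & Q = 1 & 1/4 = 1/4
Q -> P = 1/4 -> 0 = 3/4
((P -> P) & Q) | (Q -> P) = 1/4 | 3/4 = 3/4
This gives 3/4 ≠ 1.

No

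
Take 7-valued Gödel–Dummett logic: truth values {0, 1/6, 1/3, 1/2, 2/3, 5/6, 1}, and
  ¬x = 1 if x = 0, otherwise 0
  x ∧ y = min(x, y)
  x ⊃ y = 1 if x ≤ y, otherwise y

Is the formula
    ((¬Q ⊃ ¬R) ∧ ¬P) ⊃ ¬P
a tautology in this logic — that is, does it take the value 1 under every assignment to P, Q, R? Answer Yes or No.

Yes

At P = 5/6, Q = 1/6, R = 1/2, for instance:
¬Q = ¬1/6 = 0
¬R = ¬1/2 = 0
¬Q ⊃ ¬R = 0 ⊃ 0 = 1
¬P = ¬5/6 = 0
(¬Q ⊃ ¬R) ∧ ¬P = 1 ∧ 0 = 0
((¬Q ⊃ ¬R) ∧ ¬P) ⊃ ¬P = 0 ⊃ 0 = 1
and checking the remaining 342 assignments likewise gives ≥ 1 in every case.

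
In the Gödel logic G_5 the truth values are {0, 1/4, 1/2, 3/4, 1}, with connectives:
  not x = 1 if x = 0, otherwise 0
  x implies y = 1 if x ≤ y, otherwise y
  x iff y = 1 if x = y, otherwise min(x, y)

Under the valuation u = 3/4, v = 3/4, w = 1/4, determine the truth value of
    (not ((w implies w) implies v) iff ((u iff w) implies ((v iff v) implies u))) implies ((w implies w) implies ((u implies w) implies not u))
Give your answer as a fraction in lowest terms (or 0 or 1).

1

w implies w = 1/4 implies 1/4 = 1
(w implies w) implies v = 1 implies 3/4 = 3/4
not ((w implies w) implies v) = not 3/4 = 0
u iff w = 3/4 iff 1/4 = 1/4
v iff v = 3/4 iff 3/4 = 1
(v iff v) implies u = 1 implies 3/4 = 3/4
(u iff w) implies ((v iff v) implies u) = 1/4 implies 3/4 = 1
not ((w implies w) implies v) iff ((u iff w) implies ((v iff v) implies u)) = 0 iff 1 = 0
w implies w = 1/4 implies 1/4 = 1
u implies w = 3/4 implies 1/4 = 1/4
not u = not 3/4 = 0
(u implies w) implies not u = 1/4 implies 0 = 0
(w implies w) implies ((u implies w) implies not u) = 1 implies 0 = 0
(not ((w implies w) implies v) iff ((u iff w) implies ((v iff v) implies u))) implies ((w implies w) implies ((u implies w) implies not u)) = 0 implies 0 = 1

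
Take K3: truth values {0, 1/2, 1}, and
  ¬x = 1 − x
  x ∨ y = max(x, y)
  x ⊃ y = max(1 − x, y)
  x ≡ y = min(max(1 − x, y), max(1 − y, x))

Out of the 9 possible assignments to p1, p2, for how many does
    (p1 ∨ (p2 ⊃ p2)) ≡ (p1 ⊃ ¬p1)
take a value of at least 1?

p1 = 0, p2 = 0 ↦ 1  ≥
p1 = 0, p2 = 1/2 ↦ 1/2  <
p1 = 0, p2 = 1 ↦ 1  ≥
p1 = 1/2, p2 = 0 ↦ 1/2  <
p1 = 1/2, p2 = 1/2 ↦ 1/2  <
p1 = 1/2, p2 = 1 ↦ 1/2  <
p1 = 1, p2 = 0 ↦ 0  <
p1 = 1, p2 = 1/2 ↦ 0  <
p1 = 1, p2 = 1 ↦ 0  <
So 2 of the 9 assignments meet the threshold.

2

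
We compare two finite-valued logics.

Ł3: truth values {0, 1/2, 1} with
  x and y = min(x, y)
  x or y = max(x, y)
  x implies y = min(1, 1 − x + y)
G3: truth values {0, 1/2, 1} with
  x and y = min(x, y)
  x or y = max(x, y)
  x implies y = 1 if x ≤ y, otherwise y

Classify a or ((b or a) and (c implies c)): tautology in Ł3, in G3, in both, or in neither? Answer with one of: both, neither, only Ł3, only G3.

In Ł3: at a = 0, b = 0, c = 0 the value is 0 — not a tautology.
In G3: at a = 0, b = 0, c = 0 the value is 0 — not a tautology.

neither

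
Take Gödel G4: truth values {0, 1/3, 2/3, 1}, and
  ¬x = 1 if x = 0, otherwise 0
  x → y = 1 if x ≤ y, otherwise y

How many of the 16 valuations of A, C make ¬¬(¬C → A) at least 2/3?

15

A = 0, C = 0 ↦ 0  <
A = 0, C = 1/3 ↦ 1  ≥
A = 0, C = 2/3 ↦ 1  ≥
A = 0, C = 1 ↦ 1  ≥
A = 1/3, C = 0 ↦ 1  ≥
A = 1/3, C = 1/3 ↦ 1  ≥
A = 1/3, C = 2/3 ↦ 1  ≥
A = 1/3, C = 1 ↦ 1  ≥
A = 2/3, C = 0 ↦ 1  ≥
A = 2/3, C = 1/3 ↦ 1  ≥
A = 2/3, C = 2/3 ↦ 1  ≥
A = 2/3, C = 1 ↦ 1  ≥
A = 1, C = 0 ↦ 1  ≥
A = 1, C = 1/3 ↦ 1  ≥
A = 1, C = 2/3 ↦ 1  ≥
A = 1, C = 1 ↦ 1  ≥
So 15 of the 16 assignments meet the threshold.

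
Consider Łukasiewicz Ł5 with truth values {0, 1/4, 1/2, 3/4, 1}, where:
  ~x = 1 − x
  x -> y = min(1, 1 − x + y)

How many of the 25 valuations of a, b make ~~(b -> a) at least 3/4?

value 1: 15 assignments (counts)
value 3/4: 4 assignments (counts)
value 1/2: 3 assignments
value 1/4: 2 assignments
value 0: 1 assignment
So 19 of the 25 assignments meet the threshold.

19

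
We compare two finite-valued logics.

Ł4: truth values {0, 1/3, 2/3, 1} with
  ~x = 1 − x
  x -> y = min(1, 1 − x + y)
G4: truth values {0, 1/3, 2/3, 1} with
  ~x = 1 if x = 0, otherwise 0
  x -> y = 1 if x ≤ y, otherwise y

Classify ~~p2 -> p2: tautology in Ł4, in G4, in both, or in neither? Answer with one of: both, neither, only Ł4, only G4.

only Ł4

In Ł4: every assignment gives 1 — tautology.
In G4: at p2 = 1/3 the value is 1/3 — not a tautology.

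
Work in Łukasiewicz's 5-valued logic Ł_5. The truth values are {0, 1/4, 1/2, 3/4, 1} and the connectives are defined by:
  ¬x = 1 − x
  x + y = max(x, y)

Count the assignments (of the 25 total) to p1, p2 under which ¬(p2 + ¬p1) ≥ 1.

1

value 1: 1 assignment (counts)
value 3/4: 3 assignments
value 1/2: 5 assignments
value 1/4: 7 assignments
value 0: 9 assignments
So 1 of the 25 assignments meets the threshold.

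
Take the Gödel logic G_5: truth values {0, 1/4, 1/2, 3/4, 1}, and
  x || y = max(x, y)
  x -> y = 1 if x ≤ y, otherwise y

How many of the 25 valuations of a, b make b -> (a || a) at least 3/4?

16

value 1: 15 assignments (counts)
value 3/4: 1 assignment (counts)
value 1/2: 2 assignments
value 1/4: 3 assignments
value 0: 4 assignments
So 16 of the 25 assignments meet the threshold.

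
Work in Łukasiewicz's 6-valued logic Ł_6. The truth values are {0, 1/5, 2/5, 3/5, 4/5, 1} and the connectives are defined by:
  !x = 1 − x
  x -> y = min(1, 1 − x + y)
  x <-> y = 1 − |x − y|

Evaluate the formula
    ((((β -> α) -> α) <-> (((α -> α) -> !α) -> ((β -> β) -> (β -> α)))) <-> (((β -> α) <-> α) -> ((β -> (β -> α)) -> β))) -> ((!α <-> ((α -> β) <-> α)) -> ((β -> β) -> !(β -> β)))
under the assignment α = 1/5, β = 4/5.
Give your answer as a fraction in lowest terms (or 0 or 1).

4/5

β -> α = 4/5 -> 1/5 = 2/5
(β -> α) -> α = 2/5 -> 1/5 = 4/5
α -> α = 1/5 -> 1/5 = 1
!α = !1/5 = 4/5
(α -> α) -> !α = 1 -> 4/5 = 4/5
β -> β = 4/5 -> 4/5 = 1
β -> α = 4/5 -> 1/5 = 2/5
(β -> β) -> (β -> α) = 1 -> 2/5 = 2/5
((α -> α) -> !α) -> ((β -> β) -> (β -> α)) = 4/5 -> 2/5 = 3/5
((β -> α) -> α) <-> (((α -> α) -> !α) -> ((β -> β) -> (β -> α))) = 4/5 <-> 3/5 = 4/5
β -> α = 4/5 -> 1/5 = 2/5
(β -> α) <-> α = 2/5 <-> 1/5 = 4/5
β -> α = 4/5 -> 1/5 = 2/5
β -> (β -> α) = 4/5 -> 2/5 = 3/5
(β -> (β -> α)) -> β = 3/5 -> 4/5 = 1
((β -> α) <-> α) -> ((β -> (β -> α)) -> β) = 4/5 -> 1 = 1
(((β -> α) -> α) <-> (((α -> α) -> !α) -> ((β -> β) -> (β -> α)))) <-> (((β -> α) <-> α) -> ((β -> (β -> α)) -> β)) = 4/5 <-> 1 = 4/5
!α = !1/5 = 4/5
α -> β = 1/5 -> 4/5 = 1
(α -> β) <-> α = 1 <-> 1/5 = 1/5
!α <-> ((α -> β) <-> α) = 4/5 <-> 1/5 = 2/5
β -> β = 4/5 -> 4/5 = 1
β -> β = 4/5 -> 4/5 = 1
!(β -> β) = !1 = 0
(β -> β) -> !(β -> β) = 1 -> 0 = 0
(!α <-> ((α -> β) <-> α)) -> ((β -> β) -> !(β -> β)) = 2/5 -> 0 = 3/5
((((β -> α) -> α) <-> (((α -> α) -> !α) -> ((β -> β) -> (β -> α)))) <-> (((β -> α) <-> α) -> ((β -> (β -> α)) -> β))) -> ((!α <-> ((α -> β) <-> α)) -> ((β -> β) -> !(β -> β))) = 4/5 -> 3/5 = 4/5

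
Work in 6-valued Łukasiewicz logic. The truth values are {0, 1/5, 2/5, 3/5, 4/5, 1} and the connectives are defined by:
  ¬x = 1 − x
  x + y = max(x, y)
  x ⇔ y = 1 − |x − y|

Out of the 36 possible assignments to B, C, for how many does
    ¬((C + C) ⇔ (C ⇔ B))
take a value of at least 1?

2

value 1: 2 assignments (counts)
value 4/5: 3 assignments
value 3/5: 6 assignments
value 2/5: 7 assignments
value 1/5: 10 assignments
value 0: 8 assignments
So 2 of the 36 assignments meet the threshold.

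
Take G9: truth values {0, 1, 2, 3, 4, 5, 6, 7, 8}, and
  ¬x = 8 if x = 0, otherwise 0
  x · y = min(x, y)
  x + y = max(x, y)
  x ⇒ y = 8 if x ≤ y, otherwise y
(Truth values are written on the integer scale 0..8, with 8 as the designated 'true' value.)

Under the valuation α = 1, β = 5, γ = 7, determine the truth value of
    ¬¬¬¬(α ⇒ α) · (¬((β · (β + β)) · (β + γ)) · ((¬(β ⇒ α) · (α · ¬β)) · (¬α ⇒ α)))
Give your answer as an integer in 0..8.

α ⇒ α = 1 ⇒ 1 = 8
¬(α ⇒ α) = ¬8 = 0
¬¬(α ⇒ α) = ¬0 = 8
¬¬¬(α ⇒ α) = ¬8 = 0
¬¬¬¬(α ⇒ α) = ¬0 = 8
β + β = 5 + 5 = 5
β · (β + β) = 5 · 5 = 5
β + γ = 5 + 7 = 7
(β · (β + β)) · (β + γ) = 5 · 7 = 5
¬((β · (β + β)) · (β + γ)) = ¬5 = 0
β ⇒ α = 5 ⇒ 1 = 1
¬(β ⇒ α) = ¬1 = 0
¬β = ¬5 = 0
α · ¬β = 1 · 0 = 0
¬(β ⇒ α) · (α · ¬β) = 0 · 0 = 0
¬α = ¬1 = 0
¬α ⇒ α = 0 ⇒ 1 = 8
(¬(β ⇒ α) · (α · ¬β)) · (¬α ⇒ α) = 0 · 8 = 0
¬((β · (β + β)) · (β + γ)) · ((¬(β ⇒ α) · (α · ¬β)) · (¬α ⇒ α)) = 0 · 0 = 0
¬¬¬¬(α ⇒ α) · (¬((β · (β + β)) · (β + γ)) · ((¬(β ⇒ α) · (α · ¬β)) · (¬α ⇒ α))) = 8 · 0 = 0

0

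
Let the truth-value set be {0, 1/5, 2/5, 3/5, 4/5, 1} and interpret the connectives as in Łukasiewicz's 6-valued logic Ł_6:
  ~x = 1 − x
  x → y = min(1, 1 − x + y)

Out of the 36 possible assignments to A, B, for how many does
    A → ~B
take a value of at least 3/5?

30

value 1: 21 assignments (counts)
value 4/5: 5 assignments (counts)
value 3/5: 4 assignments (counts)
value 2/5: 3 assignments
value 1/5: 2 assignments
value 0: 1 assignment
So 30 of the 36 assignments meet the threshold.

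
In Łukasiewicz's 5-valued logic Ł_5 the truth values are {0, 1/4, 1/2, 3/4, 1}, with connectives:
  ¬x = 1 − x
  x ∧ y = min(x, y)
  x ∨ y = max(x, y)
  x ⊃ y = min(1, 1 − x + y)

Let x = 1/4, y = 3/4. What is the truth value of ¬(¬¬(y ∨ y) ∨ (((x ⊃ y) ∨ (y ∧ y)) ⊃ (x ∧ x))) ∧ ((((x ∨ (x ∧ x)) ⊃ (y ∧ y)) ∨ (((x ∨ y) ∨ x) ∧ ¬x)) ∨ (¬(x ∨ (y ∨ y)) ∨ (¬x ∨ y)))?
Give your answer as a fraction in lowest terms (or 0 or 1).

y ∨ y = 3/4 ∨ 3/4 = 3/4
¬(y ∨ y) = ¬3/4 = 1/4
¬¬(y ∨ y) = ¬1/4 = 3/4
x ⊃ y = 1/4 ⊃ 3/4 = 1
y ∧ y = 3/4 ∧ 3/4 = 3/4
(x ⊃ y) ∨ (y ∧ y) = 1 ∨ 3/4 = 1
x ∧ x = 1/4 ∧ 1/4 = 1/4
((x ⊃ y) ∨ (y ∧ y)) ⊃ (x ∧ x) = 1 ⊃ 1/4 = 1/4
¬¬(y ∨ y) ∨ (((x ⊃ y) ∨ (y ∧ y)) ⊃ (x ∧ x)) = 3/4 ∨ 1/4 = 3/4
¬(¬¬(y ∨ y) ∨ (((x ⊃ y) ∨ (y ∧ y)) ⊃ (x ∧ x))) = ¬3/4 = 1/4
x ∧ x = 1/4 ∧ 1/4 = 1/4
x ∨ (x ∧ x) = 1/4 ∨ 1/4 = 1/4
y ∧ y = 3/4 ∧ 3/4 = 3/4
(x ∨ (x ∧ x)) ⊃ (y ∧ y) = 1/4 ⊃ 3/4 = 1
x ∨ y = 1/4 ∨ 3/4 = 3/4
(x ∨ y) ∨ x = 3/4 ∨ 1/4 = 3/4
¬x = ¬1/4 = 3/4
((x ∨ y) ∨ x) ∧ ¬x = 3/4 ∧ 3/4 = 3/4
((x ∨ (x ∧ x)) ⊃ (y ∧ y)) ∨ (((x ∨ y) ∨ x) ∧ ¬x) = 1 ∨ 3/4 = 1
y ∨ y = 3/4 ∨ 3/4 = 3/4
x ∨ (y ∨ y) = 1/4 ∨ 3/4 = 3/4
¬(x ∨ (y ∨ y)) = ¬3/4 = 1/4
¬x = ¬1/4 = 3/4
¬x ∨ y = 3/4 ∨ 3/4 = 3/4
¬(x ∨ (y ∨ y)) ∨ (¬x ∨ y) = 1/4 ∨ 3/4 = 3/4
(((x ∨ (x ∧ x)) ⊃ (y ∧ y)) ∨ (((x ∨ y) ∨ x) ∧ ¬x)) ∨ (¬(x ∨ (y ∨ y)) ∨ (¬x ∨ y)) = 1 ∨ 3/4 = 1
¬(¬¬(y ∨ y) ∨ (((x ⊃ y) ∨ (y ∧ y)) ⊃ (x ∧ x))) ∧ ((((x ∨ (x ∧ x)) ⊃ (y ∧ y)) ∨ (((x ∨ y) ∨ x) ∧ ¬x)) ∨ (¬(x ∨ (y ∨ y)) ∨ (¬x ∨ y))) = 1/4 ∧ 1 = 1/4

1/4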